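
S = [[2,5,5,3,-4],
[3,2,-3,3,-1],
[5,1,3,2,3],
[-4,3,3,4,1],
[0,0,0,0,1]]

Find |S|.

-577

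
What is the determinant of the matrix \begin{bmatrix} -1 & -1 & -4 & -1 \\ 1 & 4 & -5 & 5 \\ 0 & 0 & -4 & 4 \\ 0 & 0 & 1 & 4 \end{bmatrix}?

The determinant is 60.

The matrix is block upper-triangular with a 2×2 block and a 2×2 block on the diagonal, so its determinant equals the product of the determinants of the diagonal blocks.
det of the 2×2 block = -3
det of the 2×2 block = -20
det = (-3)·(-20) = 60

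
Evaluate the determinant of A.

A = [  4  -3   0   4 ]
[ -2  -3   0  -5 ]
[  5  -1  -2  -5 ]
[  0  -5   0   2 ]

Expand along column 3 (it has 3 zeros):
  + (-2) · M_33   where M_33 = det([4 -3 4; -2 -3 -5; 0 -5 2]) = -96
det = (+1)·(-2)·(-96) = 192

192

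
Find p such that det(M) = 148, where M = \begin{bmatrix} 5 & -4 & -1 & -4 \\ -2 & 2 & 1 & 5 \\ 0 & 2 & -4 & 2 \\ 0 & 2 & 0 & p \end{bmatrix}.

Expanding along the column containing p, det(M) is linear in p: det(M) = (-14)·p + (148).
Set (-14)·p + (148) = 148  ⇒  (-14)·p = 0  ⇒  p = 0.

0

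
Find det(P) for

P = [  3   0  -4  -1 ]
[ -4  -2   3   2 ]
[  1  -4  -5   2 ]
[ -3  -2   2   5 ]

Expand along row 1 (it has 1 zero):
  + (3) · M_11   where M_11 = det([-2 3 2; -4 -5 2; -2 2 5]) = 70
  + (-4) · M_13   where M_13 = det([-4 -2 2; 1 -4 2; -3 -2 5]) = 58
  − (-1) · M_14   where M_14 = det([-4 -2 3; 1 -4 -5; -3 -2 2]) = 4
det = (+1)·(3)·(70) + (+1)·(-4)·(58) + (-1)·(-1)·(4) = -18

|P| = -18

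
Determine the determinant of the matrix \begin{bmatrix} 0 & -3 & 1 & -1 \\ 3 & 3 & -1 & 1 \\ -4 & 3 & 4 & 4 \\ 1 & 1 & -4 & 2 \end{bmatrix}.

Expand along row 1 (it has 1 zero):
  − (-3) · M_12   where M_12 = det([3 -1 1; -4 4 4; 1 -4 2]) = 72
  + (1) · M_13   where M_13 = det([3 3 1; -4 3 4; 1 1 2]) = 35
  − (-1) · M_14   where M_14 = det([3 3 -1; -4 3 4; 1 1 -4]) = -77
det = (-1)·(-3)·(72) + (+1)·(1)·(35) + (-1)·(-1)·(-77) = 174

174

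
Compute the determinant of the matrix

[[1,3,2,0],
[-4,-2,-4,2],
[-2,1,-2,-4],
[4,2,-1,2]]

Expand along row 1 (it has 1 zero):
  + (1) · M_11   where M_11 = det([-2 -4 2; 1 -2 -4; 2 -1 2]) = 62
  − (3) · M_12   where M_12 = det([-4 -4 2; -2 -2 -4; 4 -1 2]) = 100
  + (2) · M_13   where M_13 = det([-4 -2 2; -2 1 -4; 4 2 2]) = -32
det = (+1)·(1)·(62) + (-1)·(3)·(100) + (+1)·(2)·(-32) = -302

-302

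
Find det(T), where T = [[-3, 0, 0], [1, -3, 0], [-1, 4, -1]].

T is lower triangular, so det(T) is the product of the diagonal entries:
det = (-3) · (-3) · (-1) = -9

The determinant is -9.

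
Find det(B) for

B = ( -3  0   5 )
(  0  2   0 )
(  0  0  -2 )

The determinant is 12.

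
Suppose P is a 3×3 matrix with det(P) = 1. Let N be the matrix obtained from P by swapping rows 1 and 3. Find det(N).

-1

Swapping two rows multiplies the determinant by −1.
det(N) = (-1)·(1) = -1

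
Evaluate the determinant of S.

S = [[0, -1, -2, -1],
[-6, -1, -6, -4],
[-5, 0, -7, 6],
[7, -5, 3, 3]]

Expand along row 1 (it has 1 zero):
  − (-1) · M_12   where M_12 = det([-6 -6 -4; -5 -7 6; 7 3 3]) = -244
  + (-2) · M_13   where M_13 = det([-6 -1 -4; -5 0 6; 7 -5 3]) = -337
  − (-1) · M_14   where M_14 = det([-6 -1 -6; -5 0 -7; 7 -5 3]) = 94
det = (-1)·(-1)·(-244) + (+1)·(-2)·(-337) + (-1)·(-1)·(94) = 524

|S| = 524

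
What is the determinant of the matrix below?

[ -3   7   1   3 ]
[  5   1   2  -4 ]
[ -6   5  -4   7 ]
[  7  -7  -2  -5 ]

Expand along row 1:
  + (-3) · M_11   where M_11 = det([1 2 -4; 5 -4 7; -7 -2 -5]) = 138
  − (7) · M_12   where M_12 = det([5 2 -4; -6 -4 7; 7 -2 -5]) = 48
  + (1) · M_13   where M_13 = det([5 1 -4; -6 5 7; 7 -7 -5]) = 111
  − (3) · M_14   where M_14 = det([5 1 2; -6 5 -4; 7 -7 -2]) = -216
det = (+1)·(-3)·(138) + (-1)·(7)·(48) + (+1)·(1)·(111) + (-1)·(3)·(-216) = 9

9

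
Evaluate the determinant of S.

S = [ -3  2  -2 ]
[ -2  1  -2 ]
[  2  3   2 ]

Expand along row 1:
  + (-3) · |1 -2; 3 2| = (-3)·(2 − (-6)) = -24
  − 2 · |-2 -2; 2 2| = −2·(-4 − (-4)) = 0
  + (-2) · |-2 1; 2 3| = (-2)·(-6 − 2) = 16
Sum: (-24) + (0) + (16) = -8

|S| = -8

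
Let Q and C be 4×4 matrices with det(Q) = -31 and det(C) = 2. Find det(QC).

-62

det(QC) = det(Q)·det(C) = (-31)·(2) = -62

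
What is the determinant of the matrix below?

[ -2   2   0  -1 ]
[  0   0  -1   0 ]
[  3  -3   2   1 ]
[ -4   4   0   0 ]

Expand along row 2 (it has 3 zeros):
  − (-1) · M_23   where M_23 = det([-2 2 -1; 3 -3 1; -4 4 0]) = 0
det = (-1)·(-1)·(0) = 0

0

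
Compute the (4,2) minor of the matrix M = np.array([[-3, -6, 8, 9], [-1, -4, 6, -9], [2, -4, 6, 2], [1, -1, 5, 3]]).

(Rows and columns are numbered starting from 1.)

Delete row 4 and column 2; the remaining 3×3 submatrix is [-3 8 9; -1 6 -9; 2 6 2].
Its determinant is -488.

-488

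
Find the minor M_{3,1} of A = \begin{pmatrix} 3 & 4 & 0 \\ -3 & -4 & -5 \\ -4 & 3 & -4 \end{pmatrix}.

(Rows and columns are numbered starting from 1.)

Delete row 3 and column 1; the remaining 2×2 submatrix is [4 0; -4 -5].
Its determinant is 4·(-5) − 0·(-4) = -20.

-20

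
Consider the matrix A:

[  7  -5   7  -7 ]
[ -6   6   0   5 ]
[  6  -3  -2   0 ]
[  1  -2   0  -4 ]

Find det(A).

279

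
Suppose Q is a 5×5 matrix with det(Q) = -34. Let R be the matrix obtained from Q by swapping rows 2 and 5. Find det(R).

The determinant is 34.

Swapping two rows multiplies the determinant by −1.
det(R) = (-1)·(-34) = 34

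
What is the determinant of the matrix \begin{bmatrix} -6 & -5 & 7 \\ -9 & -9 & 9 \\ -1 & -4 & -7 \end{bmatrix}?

The determinant is -45.

Expand along row 1:
  + (-6) · |-9 9; -4 -7| = (-6)·(63 − (-36)) = -594
  − (-5) · |-9 9; -1 -7| = −(-5)·(63 − (-9)) = 360
  + 7 · |-9 -9; -1 -4| = 7·(36 − 9) = 189
Sum: (-594) + (360) + (189) = -45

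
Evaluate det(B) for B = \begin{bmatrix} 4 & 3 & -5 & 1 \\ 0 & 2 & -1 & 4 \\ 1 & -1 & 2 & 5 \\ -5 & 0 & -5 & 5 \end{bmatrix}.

Expand along row 2 (it has 1 zero):
  + (2) · M_22   where M_22 = det([4 -5 1; 1 2 5; -5 -5 5]) = 295
  − (-1) · M_23   where M_23 = det([4 3 1; 1 -1 5; -5 0 5]) = -115
  + (4) · M_24   where M_24 = det([4 3 -5; 1 -1 2; -5 0 -5]) = 30
det = (+1)·(2)·(295) + (-1)·(-1)·(-115) + (+1)·(4)·(30) = 595

595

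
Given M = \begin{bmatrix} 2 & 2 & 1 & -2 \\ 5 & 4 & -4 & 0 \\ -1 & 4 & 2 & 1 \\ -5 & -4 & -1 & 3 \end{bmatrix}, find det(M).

-70

Expand along row 2 (it has 1 zero):
  − (5) · M_21   where M_21 = det([2 1 -2; 4 2 1; -4 -1 3]) = -10
  + (4) · M_22   where M_22 = det([2 1 -2; -1 2 1; -5 -1 3]) = -10
  − (-4) · M_23   where M_23 = det([2 2 -2; -1 4 1; -5 -4 3]) = -20
det = (-1)·(5)·(-10) + (+1)·(4)·(-10) + (-1)·(-4)·(-20) = -70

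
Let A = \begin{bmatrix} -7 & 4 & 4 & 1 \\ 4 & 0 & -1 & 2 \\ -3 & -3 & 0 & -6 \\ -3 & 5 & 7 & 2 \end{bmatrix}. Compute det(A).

-30

Expand along row 2 (it has 1 zero):
  − (4) · M_21   where M_21 = det([4 4 1; -3 0 -6; 5 7 2]) = 51
  − (-1) · M_23   where M_23 = det([-7 4 1; -3 -3 -6; -3 5 2]) = -96
  + (2) · M_24   where M_24 = det([-7 4 4; -3 -3 0; -3 5 7]) = 135
det = (-1)·(4)·(51) + (-1)·(-1)·(-96) + (+1)·(2)·(135) = -30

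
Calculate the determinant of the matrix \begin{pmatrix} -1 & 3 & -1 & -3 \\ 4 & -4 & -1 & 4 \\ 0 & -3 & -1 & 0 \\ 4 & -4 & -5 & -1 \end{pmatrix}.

-19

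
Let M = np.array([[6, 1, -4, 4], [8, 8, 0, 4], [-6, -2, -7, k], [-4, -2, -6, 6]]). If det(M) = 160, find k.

8

Expanding along the row containing k, det(M) is linear in k: det(M) = (304)·k + (-2272).
Set (304)·k + (-2272) = 160  ⇒  (304)·k = 2432  ⇒  k = 8.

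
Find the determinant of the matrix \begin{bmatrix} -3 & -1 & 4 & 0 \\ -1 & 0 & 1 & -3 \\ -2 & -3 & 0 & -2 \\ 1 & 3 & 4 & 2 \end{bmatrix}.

-54

Expand along row 1 (it has 1 zero):
  + (-3) · M_11   where M_11 = det([0 1 -3; -3 0 -2; 3 4 2]) = 36
  − (-1) · M_12   where M_12 = det([-1 1 -3; -2 0 -2; 1 4 2]) = 18
  + (4) · M_13   where M_13 = det([-1 0 -3; -2 -3 -2; 1 3 2]) = 9
det = (+1)·(-3)·(36) + (-1)·(-1)·(18) + (+1)·(4)·(9) = -54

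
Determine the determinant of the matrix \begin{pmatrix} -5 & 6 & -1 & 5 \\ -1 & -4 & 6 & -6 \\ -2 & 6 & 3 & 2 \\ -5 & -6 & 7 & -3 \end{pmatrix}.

Expand along row 1:
  + (-5) · M_11   where M_11 = det([-4 6 -6; 6 3 2; -6 7 -3]) = -232
  − (6) · M_12   where M_12 = det([-1 6 -6; -2 3 2; -5 7 -3]) = -79
  + (-1) · M_13   where M_13 = det([-1 -4 -6; -2 6 2; -5 -6 -3]) = -182
  − (5) · M_14   where M_14 = det([-1 -4 6; -2 6 3; -5 -6 7]) = 196
det = (+1)·(-5)·(-232) + (-1)·(6)·(-79) + (+1)·(-1)·(-182) + (-1)·(5)·(196) = 836

The determinant is 836.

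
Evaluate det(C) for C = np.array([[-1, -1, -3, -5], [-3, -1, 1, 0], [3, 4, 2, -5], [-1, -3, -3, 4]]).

Expand along row 2 (it has 1 zero):
  − (-3) · M_21   where M_21 = det([-1 -3 -5; 4 2 -5; -3 -3 4]) = 40
  + (-1) · M_22   where M_22 = det([-1 -3 -5; 3 2 -5; -1 -3 4]) = 63
  − (1) · M_23   where M_23 = det([-1 -1 -5; 3 4 -5; -1 -3 4]) = 31
det = (-1)·(-3)·(40) + (+1)·(-1)·(63) + (-1)·(1)·(31) = 26

det(C) = 26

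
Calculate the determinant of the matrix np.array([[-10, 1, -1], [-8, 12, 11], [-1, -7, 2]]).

-1073

Expand along row 1:
  + (-10) · |12 11; -7 2| = (-10)·(24 − (-77)) = -1010
  − 1 · |-8 11; -1 2| = −1·(-16 − (-11)) = 5
  + (-1) · |-8 12; -1 -7| = (-1)·(56 − (-12)) = -68
Sum: (-1010) + (5) + (-68) = -1073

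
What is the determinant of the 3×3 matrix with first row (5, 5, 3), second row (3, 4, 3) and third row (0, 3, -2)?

Expand along column 1:
  + 5 · |4 3; 3 -2| = 5·(-8 − 9) = -85
  − 3 · |5 3; 3 -2| = −3·(-10 − 9) = 57
Sum: (-85) + (57) = -28

The determinant is -28.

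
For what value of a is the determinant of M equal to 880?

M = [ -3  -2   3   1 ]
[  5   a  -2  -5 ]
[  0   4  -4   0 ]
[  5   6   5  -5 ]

-9

Expanding along the row containing a, det(M) is linear in a: det(M) = (-40)·a + (520).
Set (-40)·a + (520) = 880  ⇒  (-40)·a = 360  ⇒  a = -9.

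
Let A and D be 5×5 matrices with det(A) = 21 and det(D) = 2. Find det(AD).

The determinant is 42.

det(AD) = det(A)·det(D) = (21)·(2) = 42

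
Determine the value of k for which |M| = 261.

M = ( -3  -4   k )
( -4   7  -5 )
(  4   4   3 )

Expanding along the row containing k, det(M) is linear in k: det(M) = (-44)·k + (-91).
Set (-44)·k + (-91) = 261  ⇒  (-44)·k = 352  ⇒  k = -8.

k = -8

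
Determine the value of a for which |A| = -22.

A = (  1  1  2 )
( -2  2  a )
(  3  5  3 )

1

Expanding along the column containing a, det(A) is linear in a: det(A) = (-2)·a + (-20).
Set (-2)·a + (-20) = -22  ⇒  (-2)·a = -2  ⇒  a = 1.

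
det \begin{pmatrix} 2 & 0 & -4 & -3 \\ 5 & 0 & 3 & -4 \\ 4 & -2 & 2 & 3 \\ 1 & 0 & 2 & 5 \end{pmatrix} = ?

The determinant is 282.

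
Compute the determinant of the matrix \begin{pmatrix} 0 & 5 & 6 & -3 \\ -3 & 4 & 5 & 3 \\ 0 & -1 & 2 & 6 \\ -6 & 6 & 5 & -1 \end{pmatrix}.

Expand along column 1 (it has 2 zeros):
  − (-3) · M_21   where M_21 = det([5 6 -3; -1 2 6; 6 5 -1]) = 101
  − (-6) · M_41   where M_41 = det([5 6 -3; 4 5 3; -1 2 6]) = -81
det = (-1)·(-3)·(101) + (-1)·(-6)·(-81) = -183

-183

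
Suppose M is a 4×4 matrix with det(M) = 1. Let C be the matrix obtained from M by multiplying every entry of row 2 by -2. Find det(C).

Scaling one row by -2 multiplies the determinant by -2.
det(C) = (-2)·(1) = -2

|C| = -2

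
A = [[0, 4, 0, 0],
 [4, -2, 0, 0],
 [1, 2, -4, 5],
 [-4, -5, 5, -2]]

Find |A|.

A is block lower-triangular with a 2×2 block and a 2×2 block on the diagonal, so its determinant equals the product of the determinants of the diagonal blocks.
det of the 2×2 block = -16
det of the 2×2 block = -17
det = (-16)·(-17) = 272

det(A) = 272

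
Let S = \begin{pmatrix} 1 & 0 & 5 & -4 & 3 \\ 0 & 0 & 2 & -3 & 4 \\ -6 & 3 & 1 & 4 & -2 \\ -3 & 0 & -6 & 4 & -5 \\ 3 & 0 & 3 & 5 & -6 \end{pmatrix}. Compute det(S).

Expand along column 2 (it has 4 zeros):
  − (3) · M_32   where M_32 = det([1 5 -4 3; 0 2 -3 4; -3 -6 4 -5; 3 3 5 -6]) = 71
det = (-1)·(3)·(71) = -213

|S| = -213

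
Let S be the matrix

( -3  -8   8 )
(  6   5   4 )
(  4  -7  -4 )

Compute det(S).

|S| = -840

Expand along row 1:
  + (-3) · |5 4; -7 -4| = (-3)·(-20 − (-28)) = -24
  − (-8) · |6 4; 4 -4| = −(-8)·(-24 − 16) = -320
  + 8 · |6 5; 4 -7| = 8·(-42 − 20) = -496
Sum: (-24) + (-320) + (-496) = -840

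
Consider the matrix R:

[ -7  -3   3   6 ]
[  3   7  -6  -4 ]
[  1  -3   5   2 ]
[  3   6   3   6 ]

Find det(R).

-360

Expand along row 1:
  + (-7) · M_11   where M_11 = det([7 -6 -4; -3 5 2; 6 3 6]) = 144
  − (-3) · M_12   where M_12 = det([3 -6 -4; 1 5 2; 3 3 6]) = 120
  + (3) · M_13   where M_13 = det([3 7 -4; 1 -3 2; 3 6 6]) = -150
  − (6) · M_14   where M_14 = det([3 7 -6; 1 -3 5; 3 6 3]) = -123
det = (+1)·(-7)·(144) + (-1)·(-3)·(120) + (+1)·(3)·(-150) + (-1)·(6)·(-123) = -360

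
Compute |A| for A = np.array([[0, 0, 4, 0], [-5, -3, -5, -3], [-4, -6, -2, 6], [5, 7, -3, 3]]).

|A| = 672

Expand along row 1 (it has 3 zeros):
  + (4) · M_13   where M_13 = det([-5 -3 -3; -4 -6 6; 5 7 3]) = 168
det = (+1)·(4)·(168) = 672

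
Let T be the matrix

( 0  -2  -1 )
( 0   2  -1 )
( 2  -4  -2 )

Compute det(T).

8

Expand along column 1:
  + 2 · |-2 -1; 2 -1| = 2·(2 − (-2)) = 8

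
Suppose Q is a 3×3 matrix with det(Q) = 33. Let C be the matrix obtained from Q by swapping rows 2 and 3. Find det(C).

-33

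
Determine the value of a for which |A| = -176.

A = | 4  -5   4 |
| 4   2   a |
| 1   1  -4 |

a = 8

Expanding along the row containing a, det(A) is linear in a: det(A) = (-9)·a + (-104).
Set (-9)·a + (-104) = -176  ⇒  (-9)·a = -72  ⇒  a = 8.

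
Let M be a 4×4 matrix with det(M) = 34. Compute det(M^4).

1336336

det(M^4) = (det M)^4 = (34)^4 = 1336336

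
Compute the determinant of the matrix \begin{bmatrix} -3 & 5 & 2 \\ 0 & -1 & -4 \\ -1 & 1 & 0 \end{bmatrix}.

Expand along row 2:
  + (-1) · |-3 2; -1 0| = (-1)·(0 − (-2)) = -2
  − (-4) · |-3 5; -1 1| = −(-4)·(-3 − (-5)) = 8
Sum: (-2) + (8) = 6

The determinant is 6.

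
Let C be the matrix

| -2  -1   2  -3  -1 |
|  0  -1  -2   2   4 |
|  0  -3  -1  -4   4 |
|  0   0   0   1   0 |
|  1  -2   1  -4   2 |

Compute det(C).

det(C) = 27

Expand along row 4 (it has 4 zeros):
  + (1) · M_44   where M_44 = det([-2 -1 2 -1; 0 -1 -2 4; 0 -3 -1 4; 1 -2 1 2]) = 27
det = (+1)·(1)·(27) = 27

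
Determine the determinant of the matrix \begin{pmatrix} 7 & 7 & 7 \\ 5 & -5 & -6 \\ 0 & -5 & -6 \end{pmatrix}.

Expand along row 3:
  − (-5) · |7 7; 5 -6| = −(-5)·(-42 − 35) = -385
  + (-6) · |7 7; 5 -5| = (-6)·(-35 − 35) = 420
Sum: (-385) + (420) = 35

The determinant is 35.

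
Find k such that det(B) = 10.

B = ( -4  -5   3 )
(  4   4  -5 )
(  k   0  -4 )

k = 2

Expanding along the column containing k, det(B) is linear in k: det(B) = (13)·k + (-16).
Set (13)·k + (-16) = 10  ⇒  (13)·k = 26  ⇒  k = 2.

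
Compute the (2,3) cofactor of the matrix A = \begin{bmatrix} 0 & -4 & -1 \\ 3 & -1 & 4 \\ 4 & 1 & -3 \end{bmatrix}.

Delete row 2 and column 3; the remaining 2×2 submatrix is [0 -4; 4 1].
Its determinant is 0·1 − (-4)·4 = 16.
The cofactor carries sign (−1)^(2+3) = −1, so C_{2,3} = −(16) = -16.

The cofactor is -16.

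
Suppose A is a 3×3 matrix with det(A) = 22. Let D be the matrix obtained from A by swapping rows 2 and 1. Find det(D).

det(D) = -22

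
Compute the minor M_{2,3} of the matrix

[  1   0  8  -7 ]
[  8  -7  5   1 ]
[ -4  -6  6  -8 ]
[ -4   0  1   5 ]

138

Delete row 2 and column 3; the remaining 3×3 submatrix is [1 0 -7; -4 -6 -8; -4 0 5].
Its determinant is 138.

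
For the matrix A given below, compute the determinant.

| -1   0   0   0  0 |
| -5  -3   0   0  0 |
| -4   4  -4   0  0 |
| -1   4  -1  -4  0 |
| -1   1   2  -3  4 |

A is lower triangular, so det(A) is the product of the diagonal entries:
det = (-1) · (-3) · (-4) · (-4) · (4) = 192

|A| = 192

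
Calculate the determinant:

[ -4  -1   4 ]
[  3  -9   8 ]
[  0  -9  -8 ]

-708

Expand along column 1:
  + (-4) · |-9 8; -9 -8| = (-4)·(72 − (-72)) = -576
  − 3 · |-1 4; -9 -8| = −3·(8 − (-36)) = -132
Sum: (-576) + (-132) = -708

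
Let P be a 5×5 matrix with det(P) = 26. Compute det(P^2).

The determinant is 676.

det(P^2) = (det P)^2 = (26)^2 = 676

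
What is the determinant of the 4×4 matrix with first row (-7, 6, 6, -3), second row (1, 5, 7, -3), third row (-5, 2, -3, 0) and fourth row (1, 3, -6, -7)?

Expand along row 3 (it has 1 zero):
  + (-5) · M_31   where M_31 = det([6 6 -3; 5 7 -3; 3 -6 -7]) = -93
  − (2) · M_32   where M_32 = det([-7 6 -3; 1 7 -3; 1 -6 -7]) = 532
  + (-3) · M_33   where M_33 = det([-7 6 -3; 1 5 -3; 1 3 -7]) = 212
det = (+1)·(-5)·(-93) + (-1)·(2)·(532) + (+1)·(-3)·(212) = -1235

-1235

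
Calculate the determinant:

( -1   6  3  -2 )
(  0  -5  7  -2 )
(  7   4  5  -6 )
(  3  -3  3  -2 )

The determinant is 8.

Expand along row 2 (it has 1 zero):
  + (-5) · M_22   where M_22 = det([-1 3 -2; 7 5 -6; 3 3 -2]) = -32
  − (7) · M_23   where M_23 = det([-1 6 -2; 7 4 -6; 3 -3 -2]) = 68
  + (-2) · M_24   where M_24 = det([-1 6 3; 7 4 5; 3 -3 3]) = -162
det = (+1)·(-5)·(-32) + (-1)·(7)·(68) + (+1)·(-2)·(-162) = 8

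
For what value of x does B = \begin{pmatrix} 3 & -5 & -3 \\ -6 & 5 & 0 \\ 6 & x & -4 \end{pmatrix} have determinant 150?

x = 0

Expanding along the row containing x, det(B) is linear in x: det(B) = (18)·x + (150).
Set (18)·x + (150) = 150  ⇒  (18)·x = 0  ⇒  x = 0.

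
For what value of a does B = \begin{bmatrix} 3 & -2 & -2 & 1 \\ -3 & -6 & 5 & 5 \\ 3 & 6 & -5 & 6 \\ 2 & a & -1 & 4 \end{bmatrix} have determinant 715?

Expanding along the row containing a, det(B) is linear in a: det(B) = (99)·a + (220).
Set (99)·a + (220) = 715  ⇒  (99)·a = 495  ⇒  a = 5.

a = 5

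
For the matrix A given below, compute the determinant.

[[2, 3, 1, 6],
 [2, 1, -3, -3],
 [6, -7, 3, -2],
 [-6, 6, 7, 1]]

2048

Expand along row 1:
  + (2) · M_11   where M_11 = det([1 -3 -3; -7 3 -2; 6 7 1]) = 233
  − (3) · M_12   where M_12 = det([2 -3 -3; 6 3 -2; -6 7 1]) = -164
  + (1) · M_13   where M_13 = det([2 1 -3; 6 -7 -2; -6 6 1]) = 34
  − (6) · M_14   where M_14 = det([2 1 -3; 6 -7 3; -6 6 7]) = -176
det = (+1)·(2)·(233) + (-1)·(3)·(-164) + (+1)·(1)·(34) + (-1)·(6)·(-176) = 2048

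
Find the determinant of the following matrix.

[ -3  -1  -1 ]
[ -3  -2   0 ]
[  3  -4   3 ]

-9

Expand along column 3:
  + (-1) · |-3 -2; 3 -4| = (-1)·(12 − (-6)) = -18
  + 3 · |-3 -1; -3 -2| = 3·(6 − 3) = 9
Sum: (-18) + (9) = -9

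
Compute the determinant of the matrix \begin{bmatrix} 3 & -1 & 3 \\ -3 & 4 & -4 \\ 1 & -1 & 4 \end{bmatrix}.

25

Expand along column 1:
  + 3 · |4 -4; -1 4| = 3·(16 − 4) = 36
  − (-3) · |-1 3; -1 4| = −(-3)·(-4 − (-3)) = -3
  + 1 · |-1 3; 4 -4| = 1·(4 − 12) = -8
Sum: (36) + (-3) + (-8) = 25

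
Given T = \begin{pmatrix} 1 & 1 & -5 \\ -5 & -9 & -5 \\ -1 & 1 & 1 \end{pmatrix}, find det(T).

76

Expand along column 1:
  + 1 · |-9 -5; 1 1| = 1·(-9 − (-5)) = -4
  − (-5) · |1 -5; 1 1| = −(-5)·(1 − (-5)) = 30
  + (-1) · |1 -5; -9 -5| = (-1)·(-5 − 45) = 50
Sum: (-4) + (30) + (50) = 76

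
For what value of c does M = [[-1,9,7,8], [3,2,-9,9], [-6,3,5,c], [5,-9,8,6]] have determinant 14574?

Expanding along the column containing c, det(M) is linear in c: det(M) = (815)·c + (10499).
Set (815)·c + (10499) = 14574  ⇒  (815)·c = 4075  ⇒  c = 5.

c = 5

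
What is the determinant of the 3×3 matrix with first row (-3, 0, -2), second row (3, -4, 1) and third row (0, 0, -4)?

Expand along column 2:
  + (-4) · |-3 -2; 0 -4| = (-4)·(12 − 0) = -48

-48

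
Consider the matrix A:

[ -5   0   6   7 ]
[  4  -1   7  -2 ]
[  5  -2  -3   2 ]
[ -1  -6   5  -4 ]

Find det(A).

Expand along row 1 (it has 1 zero):
  + (-5) · M_11   where M_11 = det([-1 7 -2; -2 -3 2; -6 5 -4]) = -86
  + (6) · M_13   where M_13 = det([4 -1 -2; 5 -2 2; -1 -6 -4]) = 126
  − (7) · M_14   where M_14 = det([4 -1 7; 5 -2 -3; -1 -6 5]) = -314
det = (+1)·(-5)·(-86) + (+1)·(6)·(126) + (-1)·(7)·(-314) = 3384

det(A) = 3384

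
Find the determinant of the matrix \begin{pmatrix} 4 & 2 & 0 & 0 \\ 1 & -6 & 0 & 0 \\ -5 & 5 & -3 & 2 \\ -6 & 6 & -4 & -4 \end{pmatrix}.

-520

The matrix is block lower-triangular with a 2×2 block and a 2×2 block on the diagonal, so its determinant equals the product of the determinants of the diagonal blocks.
det of the 2×2 block = -26
det of the 2×2 block = 20
det = (-26)·(20) = -520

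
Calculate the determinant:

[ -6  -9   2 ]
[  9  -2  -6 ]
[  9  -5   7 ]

The determinant is 1263.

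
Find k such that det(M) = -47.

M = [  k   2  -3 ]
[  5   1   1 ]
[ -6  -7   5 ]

k = -6

Expanding along the column containing k, det(M) is linear in k: det(M) = (12)·k + (25).
Set (12)·k + (25) = -47  ⇒  (12)·k = -72  ⇒  k = -6.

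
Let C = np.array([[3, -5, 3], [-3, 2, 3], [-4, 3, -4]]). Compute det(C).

Expand along row 1:
  + 3 · |2 3; 3 -4| = 3·(-8 − 9) = -51
  − (-5) · |-3 3; -4 -4| = −(-5)·(12 − (-12)) = 120
  + 3 · |-3 2; -4 3| = 3·(-9 − (-8)) = -3
Sum: (-51) + (120) + (-3) = 66

|C| = 66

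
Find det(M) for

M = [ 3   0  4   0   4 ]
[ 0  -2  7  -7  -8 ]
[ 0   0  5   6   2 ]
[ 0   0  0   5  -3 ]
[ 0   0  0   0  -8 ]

det(M) = 1200

M is upper triangular, so det(M) is the product of the diagonal entries:
det = (3) · (-2) · (5) · (5) · (-8) = 1200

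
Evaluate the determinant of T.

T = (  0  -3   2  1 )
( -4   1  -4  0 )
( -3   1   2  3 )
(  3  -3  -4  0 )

Expand along column 4 (it has 2 zeros):
  − (1) · M_14   where M_14 = det([-4 1 -4; -3 1 2; 3 -3 -4]) = -38
  − (3) · M_34   where M_34 = det([0 -3 2; -4 1 -4; 3 -3 -4]) = 102
det = (-1)·(1)·(-38) + (-1)·(3)·(102) = -268

-268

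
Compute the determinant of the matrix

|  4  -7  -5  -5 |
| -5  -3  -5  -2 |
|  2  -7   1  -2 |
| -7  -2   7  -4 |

The determinant is 2537.

Expand along row 1:
  + (4) · M_11   where M_11 = det([-3 -5 -2; -7 1 -2; -2 7 -4]) = 184
  − (-7) · M_12   where M_12 = det([-5 -5 -2; 2 1 -2; -7 7 -4]) = -202
  + (-5) · M_13   where M_13 = det([-5 -3 -2; 2 -7 -2; -7 -2 -4]) = -80
  − (-5) · M_14   where M_14 = det([-5 -3 -5; 2 -7 1; -7 -2 7]) = 563
det = (+1)·(4)·(184) + (-1)·(-7)·(-202) + (+1)·(-5)·(-80) + (-1)·(-5)·(563) = 2537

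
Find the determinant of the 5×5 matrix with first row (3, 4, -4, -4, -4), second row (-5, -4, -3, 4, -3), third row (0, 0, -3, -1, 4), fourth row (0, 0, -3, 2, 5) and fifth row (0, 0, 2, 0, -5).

152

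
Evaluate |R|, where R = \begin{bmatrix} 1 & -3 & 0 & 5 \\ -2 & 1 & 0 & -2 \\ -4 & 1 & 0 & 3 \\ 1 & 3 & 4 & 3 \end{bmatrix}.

108

Expand along column 3 (it has 3 zeros):
  − (4) · M_43   where M_43 = det([1 -3 5; -2 1 -2; -4 1 3]) = -27
det = (-1)·(4)·(-27) = 108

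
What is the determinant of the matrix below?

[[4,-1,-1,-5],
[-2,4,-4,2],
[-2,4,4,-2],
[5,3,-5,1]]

Expand along row 1:
  + (4) · M_11   where M_11 = det([4 -4 2; 4 4 -2; 3 -5 1]) = -48
  − (-1) · M_12   where M_12 = det([-2 -4 2; -2 4 -2; 5 -5 1]) = 24
  + (-1) · M_13   where M_13 = det([-2 4 2; -2 4 -2; 5 3 1]) = -104
  − (-5) · M_14   where M_14 = det([-2 4 -4; -2 4 4; 5 3 -5]) = 208
det = (+1)·(4)·(-48) + (-1)·(-1)·(24) + (+1)·(-1)·(-104) + (-1)·(-5)·(208) = 976

976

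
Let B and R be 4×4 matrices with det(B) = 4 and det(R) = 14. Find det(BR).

56

det(BR) = det(B)·det(R) = (4)·(14) = 56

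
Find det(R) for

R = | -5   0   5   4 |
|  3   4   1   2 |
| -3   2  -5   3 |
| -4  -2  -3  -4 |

|R| = -840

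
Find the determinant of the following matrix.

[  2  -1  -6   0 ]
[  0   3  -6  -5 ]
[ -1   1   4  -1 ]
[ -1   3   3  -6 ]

-17

Expand along row 1 (it has 1 zero):
  + (2) · M_11   where M_11 = det([3 -6 -5; 1 4 -1; 3 3 -6]) = -36
  − (-1) · M_12   where M_12 = det([0 -6 -5; -1 4 -1; -1 3 -6]) = 25
  + (-6) · M_13   where M_13 = det([0 3 -5; -1 1 -1; -1 3 -6]) = -5
det = (+1)·(2)·(-36) + (-1)·(-1)·(25) + (+1)·(-6)·(-5) = -17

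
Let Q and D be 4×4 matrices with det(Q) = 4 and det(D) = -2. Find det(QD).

det(QD) = det(Q)·det(D) = (4)·(-2) = -8

det(QD) = -8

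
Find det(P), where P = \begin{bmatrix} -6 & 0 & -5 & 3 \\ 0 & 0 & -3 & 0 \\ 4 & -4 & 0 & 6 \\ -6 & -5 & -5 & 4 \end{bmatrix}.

The determinant is -648.

Expand along row 2 (it has 3 zeros):
  − (-3) · M_23   where M_23 = det([-6 0 3; 4 -4 6; -6 -5 4]) = -216
det = (-1)·(-3)·(-216) = -648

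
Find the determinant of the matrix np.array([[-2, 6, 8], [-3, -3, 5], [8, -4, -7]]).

320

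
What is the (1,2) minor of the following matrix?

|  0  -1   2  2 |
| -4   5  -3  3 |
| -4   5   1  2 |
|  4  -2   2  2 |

Delete row 1 and column 2; the remaining 3×3 submatrix is [-4 -3 3; -4 1 2; 4 2 2].
Its determinant is -76.

-76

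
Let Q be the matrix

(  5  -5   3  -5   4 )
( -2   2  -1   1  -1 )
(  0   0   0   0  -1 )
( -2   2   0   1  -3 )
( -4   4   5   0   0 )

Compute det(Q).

Expand along row 3 (it has 4 zeros):
  + (-1) · M_35   where M_35 = det([5 -5 3 -5; -2 2 -1 1; -2 2 0 1; -4 4 5 0]) = 0
det = (+1)·(-1)·(0) = 0

det(Q) = 0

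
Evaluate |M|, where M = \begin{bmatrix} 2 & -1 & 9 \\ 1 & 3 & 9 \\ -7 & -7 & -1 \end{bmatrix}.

Expand along row 1:
  + 2 · |3 9; -7 -1| = 2·(-3 − (-63)) = 120
  − (-1) · |1 9; -7 -1| = −(-1)·(-1 − (-63)) = 62
  + 9 · |1 3; -7 -7| = 9·(-7 − (-21)) = 126
Sum: (120) + (62) + (126) = 308

308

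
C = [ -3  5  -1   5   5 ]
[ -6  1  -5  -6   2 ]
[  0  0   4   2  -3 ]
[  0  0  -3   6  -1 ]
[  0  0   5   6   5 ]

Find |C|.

C is block upper-triangular with a 2×2 block and a 3×3 block on the diagonal, so its determinant equals the product of the determinants of the diagonal blocks.
det of the 2×2 block = 27
det of the 3×3 block = 308
det = (27)·(308) = 8316

8316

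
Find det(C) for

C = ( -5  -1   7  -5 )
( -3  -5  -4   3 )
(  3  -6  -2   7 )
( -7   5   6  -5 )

Expand along row 1:
  + (-5) · M_11   where M_11 = det([-5 -4 3; -6 -2 7; 5 6 -5]) = 62
  − (-1) · M_12   where M_12 = det([-3 -4 3; 3 -2 7; -7 6 -5]) = 244
  + (7) · M_13   where M_13 = det([-3 -5 3; 3 -6 7; -7 5 -5]) = 104
  − (-5) · M_14   where M_14 = det([-3 -5 -4; 3 -6 -2; -7 5 6]) = 206
det = (+1)·(-5)·(62) + (-1)·(-1)·(244) + (+1)·(7)·(104) + (-1)·(-5)·(206) = 1692

|C| = 1692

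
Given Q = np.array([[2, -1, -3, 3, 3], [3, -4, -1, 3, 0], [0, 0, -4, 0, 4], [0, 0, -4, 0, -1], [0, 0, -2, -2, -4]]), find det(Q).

Q is block upper-triangular with a 2×2 block and a 3×3 block on the diagonal, so its determinant equals the product of the determinants of the diagonal blocks.
det of the 2×2 block = -5
det of the 3×3 block = 40
det = (-5)·(40) = -200

-200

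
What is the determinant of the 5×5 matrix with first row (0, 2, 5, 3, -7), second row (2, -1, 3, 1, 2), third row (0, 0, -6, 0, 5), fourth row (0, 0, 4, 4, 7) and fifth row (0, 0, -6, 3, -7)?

The determinant is -1896.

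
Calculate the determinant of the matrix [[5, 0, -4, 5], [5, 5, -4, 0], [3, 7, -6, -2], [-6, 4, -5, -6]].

130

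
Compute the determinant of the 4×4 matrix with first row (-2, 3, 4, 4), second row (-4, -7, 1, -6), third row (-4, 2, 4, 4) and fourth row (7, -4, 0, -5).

Expand along row 4 (it has 1 zero):
  − (7) · M_41   where M_41 = det([3 4 4; -7 1 -6; 2 4 4]) = 28
  + (-4) · M_42   where M_42 = det([-2 4 4; -4 1 -6; -4 4 4]) = 56
  + (-5) · M_44   where M_44 = det([-2 3 4; -4 -7 1; -4 2 4]) = -48
det = (-1)·(7)·(28) + (+1)·(-4)·(56) + (+1)·(-5)·(-48) = -180

-180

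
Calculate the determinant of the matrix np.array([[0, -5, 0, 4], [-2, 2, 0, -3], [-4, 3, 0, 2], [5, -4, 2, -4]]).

Expand along column 3 (it has 3 zeros):
  − (2) · M_43   where M_43 = det([0 -5 4; -2 2 -3; -4 3 2]) = -72
det = (-1)·(2)·(-72) = 144

144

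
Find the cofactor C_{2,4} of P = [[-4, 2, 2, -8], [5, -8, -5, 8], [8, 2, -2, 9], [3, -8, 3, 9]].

-160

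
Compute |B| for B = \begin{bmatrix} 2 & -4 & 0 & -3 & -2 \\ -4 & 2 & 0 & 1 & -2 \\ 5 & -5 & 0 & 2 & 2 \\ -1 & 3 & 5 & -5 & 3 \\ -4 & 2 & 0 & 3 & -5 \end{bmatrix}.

Expand along column 3 (it has 4 zeros):
  − (5) · M_43   where M_43 = det([2 -4 -3 -2; -4 2 1 -2; 5 -5 2 2; -4 2 3 -5]) = 240
det = (-1)·(5)·(240) = -1200

det(B) = -1200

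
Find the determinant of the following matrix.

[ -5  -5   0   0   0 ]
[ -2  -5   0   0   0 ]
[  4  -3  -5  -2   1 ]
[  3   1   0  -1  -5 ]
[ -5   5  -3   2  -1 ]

-1320

The matrix is block lower-triangular with a 2×2 block and a 3×3 block on the diagonal, so its determinant equals the product of the determinants of the diagonal blocks.
det of the 2×2 block = 15
det of the 3×3 block = -88
det = (15)·(-88) = -1320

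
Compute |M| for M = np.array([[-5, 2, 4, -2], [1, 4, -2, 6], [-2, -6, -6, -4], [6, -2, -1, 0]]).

det(M) = -136

Expand along row 4 (it has 1 zero):
  − (6) · M_41   where M_41 = det([2 4 -2; 4 -2 6; -6 -6 -4]) = 80
  + (-2) · M_42   where M_42 = det([-5 4 -2; 1 -2 6; -2 -6 -4]) = -232
  − (-1) · M_43   where M_43 = det([-5 2 -2; 1 4 6; -2 -6 -4]) = -120
det = (-1)·(6)·(80) + (+1)·(-2)·(-232) + (-1)·(-1)·(-120) = -136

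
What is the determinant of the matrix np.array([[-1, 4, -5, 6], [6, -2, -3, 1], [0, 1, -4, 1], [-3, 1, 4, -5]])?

-285

Expand along row 3 (it has 1 zero):
  − (1) · M_32   where M_32 = det([-1 -5 6; 6 -3 1; -3 4 -5]) = -56
  + (-4) · M_33   where M_33 = det([-1 4 6; 6 -2 1; -3 1 -5]) = 99
  − (1) · M_34   where M_34 = det([-1 4 -5; 6 -2 -3; -3 1 4]) = -55
det = (-1)·(1)·(-56) + (+1)·(-4)·(99) + (-1)·(1)·(-55) = -285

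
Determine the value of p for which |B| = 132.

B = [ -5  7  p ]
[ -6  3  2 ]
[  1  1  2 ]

-6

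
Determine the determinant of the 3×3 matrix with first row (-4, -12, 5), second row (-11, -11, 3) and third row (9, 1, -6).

656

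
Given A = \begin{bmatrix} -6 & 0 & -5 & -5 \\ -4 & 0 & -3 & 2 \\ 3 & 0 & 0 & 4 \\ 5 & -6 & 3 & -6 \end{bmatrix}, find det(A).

498

Expand along column 2 (it has 3 zeros):
  + (-6) · M_42   where M_42 = det([-6 -5 -5; -4 -3 2; 3 0 4]) = -83
det = (+1)·(-6)·(-83) = 498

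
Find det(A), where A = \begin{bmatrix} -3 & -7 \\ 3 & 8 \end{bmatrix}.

det(A) = -3

det(A) = (-3)·8 − (-7)·3 = -24 − (-21) = -3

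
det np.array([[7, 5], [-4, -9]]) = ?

det = 7·(-9) − 5·(-4) = -63 − (-20) = -43

-43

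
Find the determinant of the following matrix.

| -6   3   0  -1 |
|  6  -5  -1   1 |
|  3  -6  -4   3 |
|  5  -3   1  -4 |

The determinant is 64.

Expand along row 1 (it has 1 zero):
  + (-6) · M_11   where M_11 = det([-5 -1 1; -6 -4 3; -3 1 -4]) = -50
  − (3) · M_12   where M_12 = det([6 -1 1; 3 -4 3; 5 1 -4]) = 74
  − (-1) · M_14   where M_14 = det([6 -5 -1; 3 -6 -4; 5 -3 1]) = -14
det = (+1)·(-6)·(-50) + (-1)·(3)·(74) + (-1)·(-1)·(-14) = 64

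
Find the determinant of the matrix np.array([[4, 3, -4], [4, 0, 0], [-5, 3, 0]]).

The determinant is -48.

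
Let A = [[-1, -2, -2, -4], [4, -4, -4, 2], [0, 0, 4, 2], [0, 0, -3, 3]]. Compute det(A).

The determinant is 216.

A is block upper-triangular with a 2×2 block and a 2×2 block on the diagonal, so its determinant equals the product of the determinants of the diagonal blocks.
det of the 2×2 block = 12
det of the 2×2 block = 18
det = (12)·(18) = 216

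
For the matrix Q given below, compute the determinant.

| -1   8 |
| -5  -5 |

45

det(Q) = (-1)·(-5) − 8·(-5) = 5 − (-40) = 45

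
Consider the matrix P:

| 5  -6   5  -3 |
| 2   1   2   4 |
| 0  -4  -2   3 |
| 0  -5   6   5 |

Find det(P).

The determinant is -1360.

Expand along column 1 (it has 2 zeros):
  + (5) · M_11   where M_11 = det([1 2 4; -4 -2 3; -5 6 5]) = -154
  − (2) · M_21   where M_21 = det([-6 5 -3; -4 -2 3; -5 6 5]) = 295
det = (+1)·(5)·(-154) + (-1)·(2)·(295) = -1360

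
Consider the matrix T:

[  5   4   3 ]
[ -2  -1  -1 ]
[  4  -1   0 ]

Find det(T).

|T| = -3

Expand along column 3:
  + 3 · |-2 -1; 4 -1| = 3·(2 − (-4)) = 18
  − (-1) · |5 4; 4 -1| = −(-1)·(-5 − 16) = -21
Sum: (18) + (-21) = -3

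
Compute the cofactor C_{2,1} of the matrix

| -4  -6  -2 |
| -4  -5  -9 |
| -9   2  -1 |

The cofactor is -10.

Delete row 2 and column 1; the remaining 2×2 submatrix is [-6 -2; 2 -1].
Its determinant is (-6)·(-1) − (-2)·2 = 10.
The cofactor carries sign (−1)^(2+1) = −1, so C_{2,1} = −(10) = -10.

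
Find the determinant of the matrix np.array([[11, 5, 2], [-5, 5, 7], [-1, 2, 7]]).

The determinant is 361.

Expand along column 1:
  + 11 · |5 7; 2 7| = 11·(35 − 14) = 231
  − (-5) · |5 2; 2 7| = −(-5)·(35 − 4) = 155
  + (-1) · |5 2; 5 7| = (-1)·(35 − 10) = -25
Sum: (231) + (155) + (-25) = 361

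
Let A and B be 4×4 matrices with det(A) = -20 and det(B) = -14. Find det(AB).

280

det(AB) = det(A)·det(B) = (-20)·(-14) = 280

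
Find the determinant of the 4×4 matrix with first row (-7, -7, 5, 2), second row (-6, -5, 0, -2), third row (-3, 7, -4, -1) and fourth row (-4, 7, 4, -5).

3005

Expand along row 2 (it has 1 zero):
  − (-6) · M_21   where M_21 = det([-7 5 2; 7 -4 -1; 7 4 -5]) = 84
  + (-5) · M_22   where M_22 = det([-7 5 2; -3 -4 -1; -4 4 -5]) = -279
  + (-2) · M_24   where M_24 = det([-7 -7 5; -3 7 -4; -4 7 4]) = -553
det = (-1)·(-6)·(84) + (+1)·(-5)·(-279) + (+1)·(-2)·(-553) = 3005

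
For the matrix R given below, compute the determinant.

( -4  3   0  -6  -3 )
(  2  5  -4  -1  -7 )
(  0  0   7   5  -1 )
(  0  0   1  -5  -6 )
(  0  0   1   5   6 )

The determinant is 1820.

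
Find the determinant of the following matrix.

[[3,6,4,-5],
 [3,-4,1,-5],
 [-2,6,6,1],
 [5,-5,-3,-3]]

Expand along row 1:
  + (3) · M_11   where M_11 = det([-4 1 -5; 6 6 1; -5 -3 -3]) = 13
  − (6) · M_12   where M_12 = det([3 1 -5; -2 6 1; 5 -3 -3]) = 74
  + (4) · M_13   where M_13 = det([3 -4 -5; -2 6 1; 5 -5 -3]) = 65
  − (-5) · M_14   where M_14 = det([3 -4 1; -2 6 6; 5 -5 -3]) = -80
det = (+1)·(3)·(13) + (-1)·(6)·(74) + (+1)·(4)·(65) + (-1)·(-5)·(-80) = -545

The determinant is -545.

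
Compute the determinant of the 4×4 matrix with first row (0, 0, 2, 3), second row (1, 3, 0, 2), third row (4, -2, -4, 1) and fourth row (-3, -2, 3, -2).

28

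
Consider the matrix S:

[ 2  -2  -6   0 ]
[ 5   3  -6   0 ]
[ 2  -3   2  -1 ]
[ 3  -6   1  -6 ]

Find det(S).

|S| = -662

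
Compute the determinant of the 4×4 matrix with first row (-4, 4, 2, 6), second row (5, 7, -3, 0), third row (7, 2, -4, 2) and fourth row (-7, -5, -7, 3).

-3630

Expand along row 2 (it has 1 zero):
  − (5) · M_21   where M_21 = det([4 2 6; 2 -4 2; -5 -7 3]) = -228
  + (7) · M_22   where M_22 = det([-4 2 6; 7 -4 2; -7 -7 3]) = -540
  − (-3) · M_23   where M_23 = det([-4 4 6; 7 2 2; -7 -5 3]) = -330
det = (-1)·(5)·(-228) + (+1)·(7)·(-540) + (-1)·(-3)·(-330) = -3630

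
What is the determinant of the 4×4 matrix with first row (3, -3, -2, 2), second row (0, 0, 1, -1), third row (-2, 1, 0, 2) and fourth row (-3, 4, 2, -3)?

3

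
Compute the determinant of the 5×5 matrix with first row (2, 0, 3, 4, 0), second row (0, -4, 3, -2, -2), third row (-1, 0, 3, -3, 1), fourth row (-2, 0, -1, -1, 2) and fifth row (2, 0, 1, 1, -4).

Expand along column 2 (it has 4 zeros):
  + (-4) · M_22   where M_22 = det([2 3 4 0; -1 3 -3 1; -2 -1 -1 2; 2 1 1 -4]) = -62
det = (+1)·(-4)·(-62) = 248

248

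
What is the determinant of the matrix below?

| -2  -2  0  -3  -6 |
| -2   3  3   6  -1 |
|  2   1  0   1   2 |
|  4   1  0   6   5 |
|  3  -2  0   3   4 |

-285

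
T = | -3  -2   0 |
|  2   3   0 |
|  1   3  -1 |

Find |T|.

The determinant is 5.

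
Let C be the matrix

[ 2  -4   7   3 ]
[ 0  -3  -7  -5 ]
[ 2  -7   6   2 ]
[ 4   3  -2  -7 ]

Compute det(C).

Expand along row 2 (it has 1 zero):
  + (-3) · M_22   where M_22 = det([2 7 3; 2 6 2; 4 -2 -7]) = -6
  − (-7) · M_23   where M_23 = det([2 -4 3; 2 -7 2; 4 3 -7]) = 100
  + (-5) · M_24   where M_24 = det([2 -4 7; 2 -7 6; 4 3 -2]) = 118
det = (+1)·(-3)·(-6) + (-1)·(-7)·(100) + (+1)·(-5)·(118) = 128

The determinant is 128.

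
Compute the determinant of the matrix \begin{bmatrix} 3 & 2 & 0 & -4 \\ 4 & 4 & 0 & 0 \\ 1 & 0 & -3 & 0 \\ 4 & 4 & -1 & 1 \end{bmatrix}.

Expand along row 2 (it has 2 zeros):
  − (4) · M_21   where M_21 = det([2 0 -4; 0 -3 0; 4 -1 1]) = -54
  + (4) · M_22   where M_22 = det([3 0 -4; 1 -3 0; 4 -1 1]) = -53
det = (-1)·(4)·(-54) + (+1)·(4)·(-53) = 4

4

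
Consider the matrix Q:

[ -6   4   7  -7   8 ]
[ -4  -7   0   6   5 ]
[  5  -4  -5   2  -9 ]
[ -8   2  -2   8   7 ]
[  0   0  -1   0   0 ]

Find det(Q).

det(Q) = -2771

Expand along row 5 (it has 4 zeros):
  + (-1) · M_53   where M_53 = det([-6 4 -7 8; -4 -7 6 5; 5 -4 2 -9; -8 2 8 7]) = 2771
det = (+1)·(-1)·(2771) = -2771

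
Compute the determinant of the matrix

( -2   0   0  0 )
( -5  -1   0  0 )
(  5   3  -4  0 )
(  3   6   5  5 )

The determinant is -40.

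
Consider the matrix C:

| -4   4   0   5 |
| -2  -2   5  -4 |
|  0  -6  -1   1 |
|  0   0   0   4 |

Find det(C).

Expand along row 4 (it has 3 zeros):
  + (4) · M_44   where M_44 = det([-4 4 0; -2 -2 5; 0 -6 -1]) = -136
det = (+1)·(4)·(-136) = -544

|C| = -544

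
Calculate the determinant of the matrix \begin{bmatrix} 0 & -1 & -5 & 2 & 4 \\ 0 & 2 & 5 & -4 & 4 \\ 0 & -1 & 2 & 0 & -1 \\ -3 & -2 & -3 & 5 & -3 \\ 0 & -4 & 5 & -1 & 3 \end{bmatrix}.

Expand along column 1 (it has 4 zeros):
  − (-3) · M_41   where M_41 = det([-1 -5 2 4; 2 5 -4 4; -1 2 0 -1; -4 5 -1 3]) = 61
det = (-1)·(-3)·(61) = 183

183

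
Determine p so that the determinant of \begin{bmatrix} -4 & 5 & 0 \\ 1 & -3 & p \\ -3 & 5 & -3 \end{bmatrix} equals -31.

Expanding along the column containing p, det(B) is linear in p: det(B) = (5)·p + (-21).
Set (5)·p + (-21) = -31  ⇒  (5)·p = -10  ⇒  p = -2.

-2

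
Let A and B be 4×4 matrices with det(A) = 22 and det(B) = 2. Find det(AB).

The determinant is 44.

det(AB) = det(A)·det(B) = (22)·(2) = 44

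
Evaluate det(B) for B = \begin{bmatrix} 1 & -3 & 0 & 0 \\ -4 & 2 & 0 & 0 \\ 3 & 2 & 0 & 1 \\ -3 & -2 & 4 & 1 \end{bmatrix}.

The determinant is 40.

B is block lower-triangular with a 2×2 block and a 2×2 block on the diagonal, so its determinant equals the product of the determinants of the diagonal blocks.
det of the 2×2 block = -10
det of the 2×2 block = -4
det = (-10)·(-4) = 40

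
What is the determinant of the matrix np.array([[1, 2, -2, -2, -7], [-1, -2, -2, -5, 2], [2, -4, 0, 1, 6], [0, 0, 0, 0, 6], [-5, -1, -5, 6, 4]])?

The determinant is 3840.

Expand along row 4 (it has 4 zeros):
  − (6) · M_45   where M_45 = det([1 2 -2 -2; -1 -2 -2 -5; 2 -4 0 1; -5 -1 -5 6]) = -640
det = (-1)·(6)·(-640) = 3840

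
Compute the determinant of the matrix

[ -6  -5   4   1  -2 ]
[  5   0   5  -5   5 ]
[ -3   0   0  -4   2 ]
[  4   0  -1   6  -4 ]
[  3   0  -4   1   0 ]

-775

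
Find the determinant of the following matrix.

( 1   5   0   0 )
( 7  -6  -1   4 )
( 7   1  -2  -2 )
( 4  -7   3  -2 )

Expand along row 1 (it has 2 zeros):
  + (1) · M_11   where M_11 = det([-6 -1 4; 1 -2 -2; -7 3 -2]) = -120
  − (5) · M_12   where M_12 = det([7 -1 4; 7 -2 -2; 4 3 -2]) = 180
det = (+1)·(1)·(-120) + (-1)·(5)·(180) = -1020

-1020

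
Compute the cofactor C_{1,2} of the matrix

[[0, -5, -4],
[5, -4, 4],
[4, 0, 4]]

Delete row 1 and column 2; the remaining 2×2 submatrix is [5 4; 4 4].
Its determinant is 5·4 − 4·4 = 4.
The cofactor carries sign (−1)^(1+2) = −1, so C_{1,2} = −(4) = -4.

-4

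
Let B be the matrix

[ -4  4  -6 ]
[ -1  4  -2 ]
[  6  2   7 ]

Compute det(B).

|B| = 8

Expand along column 1:
  + (-4) · |4 -2; 2 7| = (-4)·(28 − (-4)) = -128
  − (-1) · |4 -6; 2 7| = −(-1)·(28 − (-12)) = 40
  + 6 · |4 -6; 4 -2| = 6·(-8 − (-24)) = 96
Sum: (-128) + (40) + (96) = 8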